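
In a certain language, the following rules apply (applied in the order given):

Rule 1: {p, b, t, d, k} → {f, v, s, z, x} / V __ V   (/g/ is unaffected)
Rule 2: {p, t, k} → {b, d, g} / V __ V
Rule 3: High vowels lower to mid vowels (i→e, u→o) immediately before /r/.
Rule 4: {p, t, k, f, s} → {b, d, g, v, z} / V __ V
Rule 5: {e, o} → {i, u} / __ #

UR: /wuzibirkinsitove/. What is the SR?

wuziverkinsizovi

Rule 1 (intervocalic spirantization): /b/ is a stop between vowels /i/ and /i/, so it spirantizes to the fricative [v]. /t/ is a stop between vowels /i/ and /o/, so it spirantizes to the fricative [s]. /wuzibirkinsitove/ → wuzivirkinsisove.
Rule 2 (intervocalic voicing): no segment meets the environment; /wuzivirkinsisove/ is unchanged.
Rule 3 (pre-rhotic lowering): /i/ is a high vowel immediately before /r/, so it lowers to [e]. /wuzivirkinsisove/ → wuziverkinsisove.
Rule 4 (intervocalic voicing): /s/ is a voiceless obstruent between vowels /i/ and /o/, so it voices to [z]. /wuziverkinsisove/ → wuziverkinsizove.
Rule 5 (final vowel raising): /e/ is a mid vowel in word-final position, so it raises to [i]. /wuziverkinsizove/ → wuziverkinsizovi.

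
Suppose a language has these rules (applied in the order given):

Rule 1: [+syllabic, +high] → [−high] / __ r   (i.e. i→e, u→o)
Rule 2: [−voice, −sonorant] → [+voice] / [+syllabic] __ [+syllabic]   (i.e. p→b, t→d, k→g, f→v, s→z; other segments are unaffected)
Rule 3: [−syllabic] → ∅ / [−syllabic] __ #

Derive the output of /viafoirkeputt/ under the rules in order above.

Rule 1 (pre-rhotic lowering): /i/ is a high vowel immediately before /r/, so it lowers to [e]. /viafoirkeputt/ → viafoerkeputt.
Rule 2 (intervocalic voicing): /f/ is a voiceless obstruent between vowels /a/ and /o/, so it voices to [v]. /p/ is a voiceless obstruent between vowels /e/ and /u/, so it voices to [b]. /viafoerkeputt/ → viavoerkebutt.
Rule 3 (final cluster simplification): /t/ is the second consonant of a word-final cluster /tt/, so it deletes. /viavoerkebutt/ → viavoerkebut.

viavoerkebut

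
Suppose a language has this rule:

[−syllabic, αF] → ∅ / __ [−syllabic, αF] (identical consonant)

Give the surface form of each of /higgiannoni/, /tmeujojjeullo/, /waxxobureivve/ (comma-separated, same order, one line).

/higgiannoni/: /gg/ is a geminate; the first /g/ deletes. /nn/ is a geminate; the first /n/ deletes. → [higianoni].
/tmeujojjeullo/: /jj/ is a geminate; the first /j/ deletes. /ll/ is a geminate; the first /l/ deletes. → [tmeujojeulo].
/waxxobureivve/: /xx/ is a geminate; the first /x/ deletes. /vv/ is a geminate; the first /v/ deletes. → [waxobureive].

higianoni, tmeujojeulo, waxobureive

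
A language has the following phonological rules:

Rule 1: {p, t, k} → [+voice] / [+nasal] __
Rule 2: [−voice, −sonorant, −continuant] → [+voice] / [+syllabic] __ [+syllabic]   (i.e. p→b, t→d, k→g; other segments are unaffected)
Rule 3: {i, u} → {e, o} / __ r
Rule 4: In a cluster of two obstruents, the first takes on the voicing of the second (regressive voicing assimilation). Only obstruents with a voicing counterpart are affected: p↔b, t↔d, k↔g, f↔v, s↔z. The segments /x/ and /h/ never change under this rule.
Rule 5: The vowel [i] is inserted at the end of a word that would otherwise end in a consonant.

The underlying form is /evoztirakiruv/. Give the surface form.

evosterageruvi

Rule 1 (post-nasal voicing): no segment meets the environment; /evoztirakiruv/ is unchanged.
Rule 2 (intervocalic voicing): /k/ is a voiceless stop between vowels /a/ and /i/, so it voices to [g]. /evoztirakiruv/ → evoztiragiruv.
Rule 3 (pre-rhotic lowering): /i/ is a high vowel immediately before /r/, so it lowers to [e]. /i/ is a high vowel immediately before /r/, so it lowers to [e]. /evoztiragiruv/ → evozterageruv.
Rule 4 (regressive voicing assimilation): /z/ precedes the voiceless obstruent /t/, so it devoices to [s] by assimilation. /evozterageruv/ → evosterageruv.
Rule 5 (final i-epenthesis): the form ends in the consonant /v/, so [i] is inserted word-finally. /evosterageruv/ → evosterageruvi.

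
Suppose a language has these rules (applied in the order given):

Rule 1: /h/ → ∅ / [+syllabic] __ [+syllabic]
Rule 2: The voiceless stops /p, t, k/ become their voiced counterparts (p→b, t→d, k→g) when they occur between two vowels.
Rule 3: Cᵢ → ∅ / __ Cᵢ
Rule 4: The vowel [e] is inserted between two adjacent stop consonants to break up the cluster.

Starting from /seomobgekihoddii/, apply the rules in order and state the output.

Rule 1 (intervocalic h-deletion): /h/ occurs between vowels /i/ and /o/, so it deletes. /seomobgekihoddii/ → seomobgekioddii.
Rule 2 (intervocalic voicing): /k/ is a voiceless stop between vowels /e/ and /i/, so it voices to [g]. /seomobgekioddii/ → seomobgegioddii.
Rule 3 (degemination): /dd/ is a geminate; the first /d/ deletes. /seomobgegioddii/ → seomobgegiodii.
Rule 4 (stop-cluster e-epenthesis): /b/ and /g/ form a stop–stop cluster, so [e] is inserted between them. /seomobgegiodii/ → seomobegegiodii.

seomobegegiodii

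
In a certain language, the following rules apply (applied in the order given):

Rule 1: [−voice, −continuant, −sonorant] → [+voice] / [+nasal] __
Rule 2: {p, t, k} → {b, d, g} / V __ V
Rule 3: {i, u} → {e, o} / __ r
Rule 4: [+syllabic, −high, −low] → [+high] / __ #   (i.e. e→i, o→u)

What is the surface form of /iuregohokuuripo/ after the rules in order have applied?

Rule 1 (post-nasal voicing): no segment meets the environment; /iuregohokuuripo/ is unchanged.
Rule 2 (intervocalic voicing): /k/ is a voiceless stop between vowels /o/ and /u/, so it voices to [g]. /p/ is a voiceless stop between vowels /i/ and /o/, so it voices to [b]. /iuregohokuuripo/ → iuregohoguuribo.
Rule 3 (pre-rhotic lowering): /u/ is a high vowel immediately before /r/, so it lowers to [o]. /u/ is a high vowel immediately before /r/, so it lowers to [o]. /iuregohoguuribo/ → ioregohoguoribo.
Rule 4 (final vowel raising): /o/ is a mid vowel in word-final position, so it raises to [u]. /ioregohoguoribo/ → ioregohoguoribu.

ioregohoguoribu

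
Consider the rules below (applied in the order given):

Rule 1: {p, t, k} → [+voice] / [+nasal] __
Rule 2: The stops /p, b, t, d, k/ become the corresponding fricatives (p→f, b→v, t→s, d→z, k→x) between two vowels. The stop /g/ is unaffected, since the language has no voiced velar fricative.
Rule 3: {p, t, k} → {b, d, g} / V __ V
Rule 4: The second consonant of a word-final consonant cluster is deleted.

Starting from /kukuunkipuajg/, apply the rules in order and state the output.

Rule 1 (post-nasal voicing): /k/ is a voiceless stop immediately after the nasal /n/, so it voices to [g]. /kukuunkipuajg/ → kukuungipuajg.
Rule 2 (intervocalic spirantization): /k/ is a stop between vowels /u/ and /u/, so it spirantizes to the fricative [x]. /p/ is a stop between vowels /i/ and /u/, so it spirantizes to the fricative [f]. /kukuungipuajg/ → kuxuungifuajg.
Rule 3 (intervocalic voicing): no segment meets the environment; /kuxuungifuajg/ is unchanged.
Rule 4 (final cluster simplification): /g/ is the second consonant of a word-final cluster /jg/, so it deletes. /kuxuungifuajg/ → kuxuungifuaj.

kuxuungifuaj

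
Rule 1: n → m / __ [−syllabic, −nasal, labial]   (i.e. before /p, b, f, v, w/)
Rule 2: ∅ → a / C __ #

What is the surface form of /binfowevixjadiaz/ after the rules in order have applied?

Rule 1 (nasal place assimilation): /n/ precedes the labial consonant /f/, so it assimilates in place to [m]. /binfowevixjadiaz/ → bimfowevixjadiaz.
Rule 2 (final a-epenthesis): the form ends in the consonant /z/, so [a] is inserted word-finally. /bimfowevixjadiaz/ → bimfowevixjadiaza.

bimfowevixjadiaza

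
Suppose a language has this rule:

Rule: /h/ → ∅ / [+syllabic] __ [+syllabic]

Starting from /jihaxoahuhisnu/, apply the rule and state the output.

jiaxoauisnu

/h/ occurs between vowels /i/ and /a/, so it deletes.
/h/ occurs between vowels /a/ and /u/, so it deletes.
/h/ occurs between vowels /u/ and /i/, so it deletes.
Surface form: [jiaxoauisnu].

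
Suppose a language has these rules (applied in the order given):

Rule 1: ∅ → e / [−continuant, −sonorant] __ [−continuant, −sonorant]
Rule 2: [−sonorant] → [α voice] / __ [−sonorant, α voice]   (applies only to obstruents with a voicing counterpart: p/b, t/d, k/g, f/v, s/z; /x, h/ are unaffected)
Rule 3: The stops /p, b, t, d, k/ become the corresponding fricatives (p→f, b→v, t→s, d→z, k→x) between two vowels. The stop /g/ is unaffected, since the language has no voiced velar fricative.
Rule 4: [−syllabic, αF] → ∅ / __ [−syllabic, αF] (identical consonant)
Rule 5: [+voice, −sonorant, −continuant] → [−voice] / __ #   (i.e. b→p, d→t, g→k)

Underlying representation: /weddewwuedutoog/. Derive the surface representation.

Rule 1 (stop-cluster e-epenthesis): /d/ and /d/ form a stop–stop cluster, so [e] is inserted between them. /weddewwuedutoog/ → wededewwuedutoog.
Rule 2 (regressive voicing assimilation): no segment meets the environment; /wededewwuedutoog/ is unchanged.
Rule 3 (intervocalic spirantization): /d/ is a stop between vowels /e/ and /e/, so it spirantizes to the fricative [z]. /d/ is a stop between vowels /e/ and /e/, so it spirantizes to the fricative [z]. /d/ is a stop between vowels /e/ and /u/, so it spirantizes to the fricative [z]. /t/ is a stop between vowels /u/ and /o/, so it spirantizes to the fricative [s]. /wededewwuedutoog/ → wezezewwuezusoog.
Rule 4 (degemination): /ww/ is a geminate; the first /w/ deletes. /wezezewwuezusoog/ → wezezewuezusoog.
Rule 5 (final devoicing): /g/ is a voiced stop in word-final position, so it devoices to [k]. /wezezewuezusoog/ → wezezewuezusook.

wezezewuezusook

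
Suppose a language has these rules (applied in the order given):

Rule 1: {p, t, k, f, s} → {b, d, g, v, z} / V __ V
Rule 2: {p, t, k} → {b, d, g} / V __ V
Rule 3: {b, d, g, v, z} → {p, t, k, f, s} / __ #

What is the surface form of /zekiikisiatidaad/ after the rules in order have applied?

zegiigiziadidaat

Rule 1 (intervocalic voicing): /k/ is a voiceless obstruent between vowels /e/ and /i/, so it voices to [g]. /k/ is a voiceless obstruent between vowels /i/ and /i/, so it voices to [g]. /s/ is a voiceless obstruent between vowels /i/ and /i/, so it voices to [z]. /t/ is a voiceless obstruent between vowels /a/ and /i/, so it voices to [d]. /zekiikisiatidaad/ → zegiigiziadidaad.
Rule 2 (intervocalic voicing): no segment meets the environment; /zegiigiziadidaad/ is unchanged.
Rule 3 (final devoicing): /d/ is a voiced obstruent in word-final position, so it devoices to [t]. /zegiigiziadidaad/ → zegiigiziadidaat.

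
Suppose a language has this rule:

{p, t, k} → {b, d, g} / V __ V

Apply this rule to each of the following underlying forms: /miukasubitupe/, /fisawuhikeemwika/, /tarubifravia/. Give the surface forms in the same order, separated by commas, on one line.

miugasubidube, fisawuhigeemwiga, tarubifravia

/miukasubitupe/: /k/ is a voiceless stop between vowels /u/ and /a/, so it voices to [g]. /t/ is a voiceless stop between vowels /i/ and /u/, so it voices to [d]. /p/ is a voiceless stop between vowels /u/ and /e/, so it voices to [b]. → [miugasubidube].
/fisawuhikeemwika/: /k/ is a voiceless stop between vowels /i/ and /e/, so it voices to [g]. /k/ is a voiceless stop between vowels /i/ and /a/, so it voices to [g]. → [fisawuhigeemwiga].
/tarubifravia/: the rule's environment is not met; surfaces unchanged as [tarubifravia].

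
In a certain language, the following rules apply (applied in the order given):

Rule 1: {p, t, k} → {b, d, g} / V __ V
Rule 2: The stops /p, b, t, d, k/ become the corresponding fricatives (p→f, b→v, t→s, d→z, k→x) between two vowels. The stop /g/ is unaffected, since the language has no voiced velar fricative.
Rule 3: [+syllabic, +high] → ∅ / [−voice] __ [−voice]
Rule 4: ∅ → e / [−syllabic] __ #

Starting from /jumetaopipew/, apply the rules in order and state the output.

jumezaovivewe

Rule 1 (intervocalic voicing): /t/ is a voiceless stop between vowels /e/ and /a/, so it voices to [d]. /p/ is a voiceless stop between vowels /o/ and /i/, so it voices to [b]. /p/ is a voiceless stop between vowels /i/ and /e/, so it voices to [b]. /jumetaopipew/ → jumedaobibew.
Rule 2 (intervocalic spirantization): /d/ is a stop between vowels /e/ and /a/, so it spirantizes to the fricative [z]. /b/ is a stop between vowels /o/ and /i/, so it spirantizes to the fricative [v]. /b/ is a stop between vowels /i/ and /e/, so it spirantizes to the fricative [v]. /jumedaobibew/ → jumezaovivew.
Rule 3 (high vowel syncope): no segment meets the environment; /jumezaovivew/ is unchanged.
Rule 4 (final e-epenthesis): the form ends in the consonant /w/, so [e] is inserted word-finally. /jumezaovivew/ → jumezaovivewe.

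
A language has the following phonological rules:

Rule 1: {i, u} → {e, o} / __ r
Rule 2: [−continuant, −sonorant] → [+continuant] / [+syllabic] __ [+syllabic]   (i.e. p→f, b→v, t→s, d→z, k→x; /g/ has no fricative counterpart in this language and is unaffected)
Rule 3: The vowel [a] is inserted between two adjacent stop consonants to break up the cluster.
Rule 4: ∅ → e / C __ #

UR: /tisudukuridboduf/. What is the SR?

Rule 1 (pre-rhotic lowering): /u/ is a high vowel immediately before /r/, so it lowers to [o]. /tisudukuridboduf/ → tisudukoridboduf.
Rule 2 (intervocalic spirantization): /d/ is a stop between vowels /u/ and /u/, so it spirantizes to the fricative [z]. /k/ is a stop between vowels /u/ and /o/, so it spirantizes to the fricative [x]. /d/ is a stop between vowels /o/ and /u/, so it spirantizes to the fricative [z]. /tisudukoridboduf/ → tisuzuxoridbozuf.
Rule 3 (stop-cluster a-epenthesis): /d/ and /b/ form a stop–stop cluster, so [a] is inserted between them. /tisuzuxoridbozuf/ → tisuzuxoridabozuf.
Rule 4 (final e-epenthesis): the form ends in the consonant /f/, so [e] is inserted word-finally. /tisuzuxoridabozuf/ → tisuzuxoridabozufe.

tisuzuxoridabozufe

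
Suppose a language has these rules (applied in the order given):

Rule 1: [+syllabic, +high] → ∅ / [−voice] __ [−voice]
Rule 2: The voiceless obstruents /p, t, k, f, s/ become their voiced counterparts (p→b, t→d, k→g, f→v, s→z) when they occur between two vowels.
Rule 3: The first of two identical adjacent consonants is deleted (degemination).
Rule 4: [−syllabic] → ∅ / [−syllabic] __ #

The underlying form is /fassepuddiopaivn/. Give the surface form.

fasebudiobaiv

Rule 1 (high vowel syncope): no segment meets the environment; /fassepuddiopaivn/ is unchanged.
Rule 2 (intervocalic voicing): /p/ is a voiceless obstruent between vowels /e/ and /u/, so it voices to [b]. /p/ is a voiceless obstruent between vowels /o/ and /a/, so it voices to [b]. /fassepuddiopaivn/ → fassebuddiobaivn.
Rule 3 (degemination): /ss/ is a geminate; the first /s/ deletes. /dd/ is a geminate; the first /d/ deletes. /fassebuddiobaivn/ → fasebudiobaivn.
Rule 4 (final cluster simplification): /n/ is the second consonant of a word-final cluster /vn/, so it deletes. /fasebudiobaivn/ → fasebudiobaiv.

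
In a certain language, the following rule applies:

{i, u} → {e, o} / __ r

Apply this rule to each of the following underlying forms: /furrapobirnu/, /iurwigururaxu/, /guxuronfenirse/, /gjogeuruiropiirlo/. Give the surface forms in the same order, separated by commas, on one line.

/furrapobirnu/: /u/ is a high vowel immediately before /r/, so it lowers to [o]. /i/ is a high vowel immediately before /r/, so it lowers to [e]. → [forrapobernu].
/iurwigururaxu/: /u/ is a high vowel immediately before /r/, so it lowers to [o]. /u/ is a high vowel immediately before /r/, so it lowers to [o]. /u/ is a high vowel immediately before /r/, so it lowers to [o]. → [iorwigororaxu].
/guxuronfenirse/: /u/ is a high vowel immediately before /r/, so it lowers to [o]. /i/ is a high vowel immediately before /r/, so it lowers to [e]. → [guxoronfenerse].
/gjogeuruiropiirlo/: /u/ is a high vowel immediately before /r/, so it lowers to [o]. /i/ is a high vowel immediately before /r/, so it lowers to [e]. /i/ is a high vowel immediately before /r/, so it lowers to [e]. → [gjogeorueropierlo].

forrapobernu, iorwigororaxu, guxoronfenerse, gjogeorueropierlo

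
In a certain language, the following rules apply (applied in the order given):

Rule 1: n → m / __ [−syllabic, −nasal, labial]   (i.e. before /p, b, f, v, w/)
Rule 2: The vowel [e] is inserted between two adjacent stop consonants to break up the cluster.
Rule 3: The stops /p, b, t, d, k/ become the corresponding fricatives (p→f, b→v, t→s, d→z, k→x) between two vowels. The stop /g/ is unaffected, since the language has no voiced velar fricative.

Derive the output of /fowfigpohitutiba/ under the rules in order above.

Rule 1 (nasal place assimilation): no segment meets the environment; /fowfigpohitutiba/ is unchanged.
Rule 2 (stop-cluster e-epenthesis): /g/ and /p/ form a stop–stop cluster, so [e] is inserted between them. /fowfigpohitutiba/ → fowfigepohitutiba.
Rule 3 (intervocalic spirantization): /p/ is a stop between vowels /e/ and /o/, so it spirantizes to the fricative [f]. /t/ is a stop between vowels /i/ and /u/, so it spirantizes to the fricative [s]. /t/ is a stop between vowels /u/ and /i/, so it spirantizes to the fricative [s]. /b/ is a stop between vowels /i/ and /a/, so it spirantizes to the fricative [v]. /fowfigepohitutiba/ → fowfigefohisusiva.

fowfigefohisusiva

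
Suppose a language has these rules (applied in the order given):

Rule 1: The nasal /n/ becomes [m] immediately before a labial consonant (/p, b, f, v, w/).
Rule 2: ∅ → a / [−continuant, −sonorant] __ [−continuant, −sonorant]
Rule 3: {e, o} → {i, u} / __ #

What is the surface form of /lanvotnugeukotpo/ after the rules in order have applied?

Rule 1 (nasal place assimilation): /n/ precedes the labial consonant /v/, so it assimilates in place to [m]. /lanvotnugeukotpo/ → lamvotnugeukotpo.
Rule 2 (stop-cluster a-epenthesis): /t/ and /p/ form a stop–stop cluster, so [a] is inserted between them. /lamvotnugeukotpo/ → lamvotnugeukotapo.
Rule 3 (final vowel raising): /o/ is a mid vowel in word-final position, so it raises to [u]. /lamvotnugeukotapo/ → lamvotnugeukotapu.

lamvotnugeukotapu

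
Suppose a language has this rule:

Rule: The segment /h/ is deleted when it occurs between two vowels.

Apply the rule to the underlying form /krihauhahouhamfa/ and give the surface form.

kriauaouamfa

/h/ occurs between vowels /i/ and /a/, so it deletes.
/h/ occurs between vowels /u/ and /a/, so it deletes.
/h/ occurs between vowels /a/ and /o/, so it deletes.
/h/ occurs between vowels /u/ and /a/, so it deletes.
Surface form: [kriauaouamfa].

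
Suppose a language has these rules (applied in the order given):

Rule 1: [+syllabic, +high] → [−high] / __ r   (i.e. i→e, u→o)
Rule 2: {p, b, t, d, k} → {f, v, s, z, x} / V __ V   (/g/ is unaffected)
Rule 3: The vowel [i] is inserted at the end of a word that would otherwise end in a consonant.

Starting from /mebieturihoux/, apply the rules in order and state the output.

meviesorihouxi

Rule 1 (pre-rhotic lowering): /u/ is a high vowel immediately before /r/, so it lowers to [o]. /mebieturihoux/ → mebietorihoux.
Rule 2 (intervocalic spirantization): /b/ is a stop between vowels /e/ and /i/, so it spirantizes to the fricative [v]. /t/ is a stop between vowels /e/ and /o/, so it spirantizes to the fricative [s]. /mebietorihoux/ → meviesorihoux.
Rule 3 (final i-epenthesis): the form ends in the consonant /x/, so [i] is inserted word-finally. /meviesorihoux/ → meviesorihouxi.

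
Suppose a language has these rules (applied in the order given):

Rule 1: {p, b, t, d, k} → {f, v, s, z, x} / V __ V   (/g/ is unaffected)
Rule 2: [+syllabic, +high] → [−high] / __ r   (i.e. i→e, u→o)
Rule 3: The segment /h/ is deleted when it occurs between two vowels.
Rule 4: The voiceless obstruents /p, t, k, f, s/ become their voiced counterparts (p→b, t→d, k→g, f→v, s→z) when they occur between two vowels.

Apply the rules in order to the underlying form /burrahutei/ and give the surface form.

borrauzei

Rule 1 (intervocalic spirantization): /t/ is a stop between vowels /u/ and /e/, so it spirantizes to the fricative [s]. /burrahutei/ → burrahusei.
Rule 2 (pre-rhotic lowering): /u/ is a high vowel immediately before /r/, so it lowers to [o]. /burrahusei/ → borrahusei.
Rule 3 (intervocalic h-deletion): /h/ occurs between vowels /a/ and /u/, so it deletes. /borrahusei/ → borrausei.
Rule 4 (intervocalic voicing): /s/ is a voiceless obstruent between vowels /u/ and /e/, so it voices to [z]. /borrausei/ → borrauzei.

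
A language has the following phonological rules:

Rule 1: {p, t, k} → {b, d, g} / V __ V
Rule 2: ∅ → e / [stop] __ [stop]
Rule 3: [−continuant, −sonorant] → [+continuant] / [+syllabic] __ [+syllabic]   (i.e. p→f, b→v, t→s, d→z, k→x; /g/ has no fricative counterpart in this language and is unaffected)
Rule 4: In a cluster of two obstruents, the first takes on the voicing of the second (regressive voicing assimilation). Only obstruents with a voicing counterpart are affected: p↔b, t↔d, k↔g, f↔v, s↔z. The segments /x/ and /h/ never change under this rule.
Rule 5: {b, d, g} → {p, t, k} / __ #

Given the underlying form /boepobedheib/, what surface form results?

boevovetheip

Rule 1 (intervocalic voicing): /p/ is a voiceless stop between vowels /e/ and /o/, so it voices to [b]. /boepobedheib/ → boebobedheib.
Rule 2 (stop-cluster e-epenthesis): no segment meets the environment; /boebobedheib/ is unchanged.
Rule 3 (intervocalic spirantization): /b/ is a stop between vowels /e/ and /o/, so it spirantizes to the fricative [v]. /b/ is a stop between vowels /o/ and /e/, so it spirantizes to the fricative [v]. /boebobedheib/ → boevovedheib.
Rule 4 (regressive voicing assimilation): /d/ precedes the voiceless obstruent /h/, so it devoices to [t] by assimilation. /boevovedheib/ → boevovetheib.
Rule 5 (final devoicing): /b/ is a voiced stop in word-final position, so it devoices to [p]. /boevovetheib/ → boevovetheip.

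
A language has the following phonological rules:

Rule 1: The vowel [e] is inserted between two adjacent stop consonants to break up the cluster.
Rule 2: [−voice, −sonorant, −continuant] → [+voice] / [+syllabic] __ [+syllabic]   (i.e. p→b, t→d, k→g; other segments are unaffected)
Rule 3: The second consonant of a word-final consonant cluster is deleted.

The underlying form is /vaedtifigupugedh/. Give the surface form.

vaededifigubuged

Rule 1 (stop-cluster e-epenthesis): /d/ and /t/ form a stop–stop cluster, so [e] is inserted between them. /vaedtifigupugedh/ → vaedetifigupugedh.
Rule 2 (intervocalic voicing): /t/ is a voiceless stop between vowels /e/ and /i/, so it voices to [d]. /p/ is a voiceless stop between vowels /u/ and /u/, so it voices to [b]. /vaedetifigupugedh/ → vaededifigubugedh.
Rule 3 (final cluster simplification): /h/ is the second consonant of a word-final cluster /dh/, so it deletes. /vaededifigubugedh/ → vaededifigubuged.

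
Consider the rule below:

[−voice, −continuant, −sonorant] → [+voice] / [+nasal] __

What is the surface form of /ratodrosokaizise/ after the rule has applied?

No segment of /ratodrosokaizise/ meets the structural description of the rule, so the form surfaces unchanged.

ratodrosokaizise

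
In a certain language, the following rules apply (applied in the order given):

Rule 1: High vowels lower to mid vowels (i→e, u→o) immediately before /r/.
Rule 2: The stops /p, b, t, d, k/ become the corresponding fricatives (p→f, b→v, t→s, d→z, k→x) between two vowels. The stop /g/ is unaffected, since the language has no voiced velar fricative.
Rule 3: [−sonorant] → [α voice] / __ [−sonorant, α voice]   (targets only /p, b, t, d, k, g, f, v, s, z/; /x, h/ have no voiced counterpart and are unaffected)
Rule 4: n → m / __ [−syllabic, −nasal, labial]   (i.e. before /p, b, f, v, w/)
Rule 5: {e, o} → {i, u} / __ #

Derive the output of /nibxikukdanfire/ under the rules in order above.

Rule 1 (pre-rhotic lowering): /i/ is a high vowel immediately before /r/, so it lowers to [e]. /nibxikukdanfire/ → nibxikukdanfere.
Rule 2 (intervocalic spirantization): /k/ is a stop between vowels /i/ and /u/, so it spirantizes to the fricative [x]. /nibxikukdanfere/ → nibxixukdanfere.
Rule 3 (regressive voicing assimilation): /b/ precedes the voiceless obstruent /x/, so it devoices to [p] by assimilation. /k/ precedes the voiced obstruent /d/, so it voices to [g] by assimilation. /nibxixukdanfere/ → nipxixugdanfere.
Rule 4 (nasal place assimilation): /n/ precedes the labial consonant /f/, so it assimilates in place to [m]. /nipxixugdanfere/ → nipxixugdamfere.
Rule 5 (final vowel raising): /e/ is a mid vowel in word-final position, so it raises to [i]. /nipxixugdamfere/ → nipxixugdamferi.

nipxixugdamferi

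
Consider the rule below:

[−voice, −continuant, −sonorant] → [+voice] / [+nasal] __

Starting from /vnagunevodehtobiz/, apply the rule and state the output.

No segment of /vnagunevodehtobiz/ meets the structural description of the rule, so the form surfaces unchanged.

vnagunevodehtobiz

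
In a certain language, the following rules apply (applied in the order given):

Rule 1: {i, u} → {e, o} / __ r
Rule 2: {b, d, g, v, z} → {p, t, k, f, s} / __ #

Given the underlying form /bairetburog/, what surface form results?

Rule 1 (pre-rhotic lowering): /i/ is a high vowel immediately before /r/, so it lowers to [e]. /u/ is a high vowel immediately before /r/, so it lowers to [o]. /bairetburog/ → baeretborog.
Rule 2 (final devoicing): /g/ is a voiced obstruent in word-final position, so it devoices to [k]. /baeretborog/ → baeretborok.

baeretborok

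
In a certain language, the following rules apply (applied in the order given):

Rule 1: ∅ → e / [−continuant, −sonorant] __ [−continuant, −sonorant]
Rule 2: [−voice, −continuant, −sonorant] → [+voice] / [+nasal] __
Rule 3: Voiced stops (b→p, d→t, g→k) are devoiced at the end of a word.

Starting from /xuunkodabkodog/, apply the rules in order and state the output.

Rule 1 (stop-cluster e-epenthesis): /b/ and /k/ form a stop–stop cluster, so [e] is inserted between them. /xuunkodabkodog/ → xuunkodabekodog.
Rule 2 (post-nasal voicing): /k/ is a voiceless stop immediately after the nasal /n/, so it voices to [g]. /xuunkodabekodog/ → xuungodabekodog.
Rule 3 (final devoicing): /g/ is a voiced stop in word-final position, so it devoices to [k]. /xuungodabekodog/ → xuungodabekodok.

xuungodabekodok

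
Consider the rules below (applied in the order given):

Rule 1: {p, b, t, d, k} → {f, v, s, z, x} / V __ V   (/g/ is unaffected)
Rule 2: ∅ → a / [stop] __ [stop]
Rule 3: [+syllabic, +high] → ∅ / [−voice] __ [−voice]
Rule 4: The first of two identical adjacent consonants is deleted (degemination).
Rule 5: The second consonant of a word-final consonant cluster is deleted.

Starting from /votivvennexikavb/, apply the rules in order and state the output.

Rule 1 (intervocalic spirantization): /t/ is a stop between vowels /o/ and /i/, so it spirantizes to the fricative [s]. /k/ is a stop between vowels /i/ and /a/, so it spirantizes to the fricative [x]. /votivvennexikavb/ → vosivvennexixavb.
Rule 2 (stop-cluster a-epenthesis): no segment meets the environment; /vosivvennexixavb/ is unchanged.
Rule 3 (high vowel syncope): /i/ is a high vowel flanked by voiceless consonants /x/ and /x/, so it deletes. /vosivvennexixavb/ → vosivvennexxavb.
Rule 4 (degemination): /vv/ is a geminate; the first /v/ deletes. /nn/ is a geminate; the first /n/ deletes. /xx/ is a geminate; the first /x/ deletes. /vosivvennexxavb/ → vosivenexavb.
Rule 5 (final cluster simplification): /b/ is the second consonant of a word-final cluster /vb/, so it deletes. /vosivenexavb/ → vosivenexav.

vosivenexav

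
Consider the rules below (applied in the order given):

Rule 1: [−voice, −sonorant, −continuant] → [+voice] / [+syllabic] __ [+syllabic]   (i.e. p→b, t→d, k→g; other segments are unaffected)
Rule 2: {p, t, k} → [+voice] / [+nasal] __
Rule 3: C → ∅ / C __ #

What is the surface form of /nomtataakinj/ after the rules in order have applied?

Rule 1 (intervocalic voicing): /t/ is a voiceless stop between vowels /a/ and /a/, so it voices to [d]. /k/ is a voiceless stop between vowels /a/ and /i/, so it voices to [g]. /nomtataakinj/ → nomtadaaginj.
Rule 2 (post-nasal voicing): /t/ is a voiceless stop immediately after the nasal /m/, so it voices to [d]. /nomtadaaginj/ → nomdadaaginj.
Rule 3 (final cluster simplification): /j/ is the second consonant of a word-final cluster /nj/, so it deletes. /nomdadaaginj/ → nomdadaagin.

nomdadaagin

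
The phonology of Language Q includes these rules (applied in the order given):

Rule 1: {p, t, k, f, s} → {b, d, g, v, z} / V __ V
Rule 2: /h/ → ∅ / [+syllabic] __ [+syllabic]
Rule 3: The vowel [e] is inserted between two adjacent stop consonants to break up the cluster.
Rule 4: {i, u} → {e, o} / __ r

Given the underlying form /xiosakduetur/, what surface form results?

xiozakeduedor

Rule 1 (intervocalic voicing): /s/ is a voiceless obstruent between vowels /o/ and /a/, so it voices to [z]. /t/ is a voiceless obstruent between vowels /e/ and /u/, so it voices to [d]. /xiosakduetur/ → xiozakduedur.
Rule 2 (intervocalic h-deletion): no segment meets the environment; /xiozakduedur/ is unchanged.
Rule 3 (stop-cluster e-epenthesis): /k/ and /d/ form a stop–stop cluster, so [e] is inserted between them. /xiozakduedur/ → xiozakeduedur.
Rule 4 (pre-rhotic lowering): /u/ is a high vowel immediately before /r/, so it lowers to [o]. /xiozakeduedur/ → xiozakeduedor.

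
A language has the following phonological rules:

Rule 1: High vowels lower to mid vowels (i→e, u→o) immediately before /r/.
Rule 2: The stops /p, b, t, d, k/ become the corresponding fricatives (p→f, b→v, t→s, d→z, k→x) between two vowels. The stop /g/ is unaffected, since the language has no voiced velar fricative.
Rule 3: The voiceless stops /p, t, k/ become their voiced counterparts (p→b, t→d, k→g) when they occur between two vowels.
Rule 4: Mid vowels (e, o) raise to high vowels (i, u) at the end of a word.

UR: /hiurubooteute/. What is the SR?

hioruvooseusi

Rule 1 (pre-rhotic lowering): /u/ is a high vowel immediately before /r/, so it lowers to [o]. /hiurubooteute/ → hiorubooteute.
Rule 2 (intervocalic spirantization): /b/ is a stop between vowels /u/ and /o/, so it spirantizes to the fricative [v]. /t/ is a stop between vowels /o/ and /e/, so it spirantizes to the fricative [s]. /t/ is a stop between vowels /u/ and /e/, so it spirantizes to the fricative [s]. /hiorubooteute/ → hioruvooseuse.
Rule 3 (intervocalic voicing): no segment meets the environment; /hioruvooseuse/ is unchanged.
Rule 4 (final vowel raising): /e/ is a mid vowel in word-final position, so it raises to [i]. /hioruvooseuse/ → hioruvooseusi.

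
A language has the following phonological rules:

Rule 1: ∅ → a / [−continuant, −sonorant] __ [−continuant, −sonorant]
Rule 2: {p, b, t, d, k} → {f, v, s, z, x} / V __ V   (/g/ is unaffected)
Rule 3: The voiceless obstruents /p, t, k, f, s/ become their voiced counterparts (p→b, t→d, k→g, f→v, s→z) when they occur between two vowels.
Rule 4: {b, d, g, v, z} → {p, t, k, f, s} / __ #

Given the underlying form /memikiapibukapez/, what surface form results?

memixiavivuxaves

Rule 1 (stop-cluster a-epenthesis): no segment meets the environment; /memikiapibukapez/ is unchanged.
Rule 2 (intervocalic spirantization): /k/ is a stop between vowels /i/ and /i/, so it spirantizes to the fricative [x]. /p/ is a stop between vowels /a/ and /i/, so it spirantizes to the fricative [f]. /b/ is a stop between vowels /i/ and /u/, so it spirantizes to the fricative [v]. /k/ is a stop between vowels /u/ and /a/, so it spirantizes to the fricative [x]. /p/ is a stop between vowels /a/ and /e/, so it spirantizes to the fricative [f]. /memikiapibukapez/ → memixiafivuxafez.
Rule 3 (intervocalic voicing): /f/ is a voiceless obstruent between vowels /a/ and /i/, so it voices to [v]. /f/ is a voiceless obstruent between vowels /a/ and /e/, so it voices to [v]. /memixiafivuxafez/ → memixiavivuxavez.
Rule 4 (final devoicing): /z/ is a voiced obstruent in word-final position, so it devoices to [s]. /memixiavivuxavez/ → memixiavivuxaves.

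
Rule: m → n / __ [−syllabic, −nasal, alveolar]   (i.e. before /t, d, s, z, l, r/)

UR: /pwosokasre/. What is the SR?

No segment of /pwosokasre/ meets the structural description of the rule, so the form surfaces unchanged.

pwosokasre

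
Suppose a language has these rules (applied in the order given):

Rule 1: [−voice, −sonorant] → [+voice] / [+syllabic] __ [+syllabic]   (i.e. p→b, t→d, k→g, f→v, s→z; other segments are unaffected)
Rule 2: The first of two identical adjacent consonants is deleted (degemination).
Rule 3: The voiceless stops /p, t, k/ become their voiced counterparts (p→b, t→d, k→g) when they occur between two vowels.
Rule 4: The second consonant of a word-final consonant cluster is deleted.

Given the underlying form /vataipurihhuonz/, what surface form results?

Rule 1 (intervocalic voicing): /t/ is a voiceless obstruent between vowels /a/ and /a/, so it voices to [d]. /p/ is a voiceless obstruent between vowels /i/ and /u/, so it voices to [b]. /vataipurihhuonz/ → vadaiburihhuonz.
Rule 2 (degemination): /hh/ is a geminate; the first /h/ deletes. /vadaiburihhuonz/ → vadaiburihuonz.
Rule 3 (intervocalic voicing): no segment meets the environment; /vadaiburihuonz/ is unchanged.
Rule 4 (final cluster simplification): /z/ is the second consonant of a word-final cluster /nz/, so it deletes. /vadaiburihuonz/ → vadaiburihuon.

vadaiburihuon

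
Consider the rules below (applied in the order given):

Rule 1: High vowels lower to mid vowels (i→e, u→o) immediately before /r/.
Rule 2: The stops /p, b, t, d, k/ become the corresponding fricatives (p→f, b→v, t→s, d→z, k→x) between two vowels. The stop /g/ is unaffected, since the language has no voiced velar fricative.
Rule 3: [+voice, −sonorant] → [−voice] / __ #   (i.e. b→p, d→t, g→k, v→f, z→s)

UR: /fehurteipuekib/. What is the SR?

fehorteifuexip

Rule 1 (pre-rhotic lowering): /u/ is a high vowel immediately before /r/, so it lowers to [o]. /fehurteipuekib/ → fehorteipuekib.
Rule 2 (intervocalic spirantization): /p/ is a stop between vowels /i/ and /u/, so it spirantizes to the fricative [f]. /k/ is a stop between vowels /e/ and /i/, so it spirantizes to the fricative [x]. /fehorteipuekib/ → fehorteifuexib.
Rule 3 (final devoicing): /b/ is a voiced obstruent in word-final position, so it devoices to [p]. /fehorteifuexib/ → fehorteifuexip.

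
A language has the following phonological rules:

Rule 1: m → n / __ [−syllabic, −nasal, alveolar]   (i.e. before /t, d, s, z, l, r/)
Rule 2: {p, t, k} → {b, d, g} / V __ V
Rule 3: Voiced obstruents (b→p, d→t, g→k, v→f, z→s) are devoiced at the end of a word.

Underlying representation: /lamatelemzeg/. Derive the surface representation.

lamadelenzek

Rule 1 (nasal place assimilation): /m/ precedes the alveolar consonant /z/, so it assimilates in place to [n]. /lamatelemzeg/ → lamatelenzeg.
Rule 2 (intervocalic voicing): /t/ is a voiceless stop between vowels /a/ and /e/, so it voices to [d]. /lamatelenzeg/ → lamadelenzeg.
Rule 3 (final devoicing): /g/ is a voiced obstruent in word-final position, so it devoices to [k]. /lamadelenzeg/ → lamadelenzek.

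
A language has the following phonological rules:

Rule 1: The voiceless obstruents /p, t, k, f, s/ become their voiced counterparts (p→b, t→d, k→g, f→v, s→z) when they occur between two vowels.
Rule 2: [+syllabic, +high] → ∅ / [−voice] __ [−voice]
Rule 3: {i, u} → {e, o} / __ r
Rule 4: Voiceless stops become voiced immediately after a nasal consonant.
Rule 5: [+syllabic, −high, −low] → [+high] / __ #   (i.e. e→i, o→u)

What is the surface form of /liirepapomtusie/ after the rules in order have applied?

Rule 1 (intervocalic voicing): /p/ is a voiceless obstruent between vowels /e/ and /a/, so it voices to [b]. /p/ is a voiceless obstruent between vowels /a/ and /o/, so it voices to [b]. /s/ is a voiceless obstruent between vowels /u/ and /i/, so it voices to [z]. /liirepapomtusie/ → liirebabomtuzie.
Rule 2 (high vowel syncope): no segment meets the environment; /liirebabomtuzie/ is unchanged.
Rule 3 (pre-rhotic lowering): /i/ is a high vowel immediately before /r/, so it lowers to [e]. /liirebabomtuzie/ → lierebabomtuzie.
Rule 4 (post-nasal voicing): /t/ is a voiceless stop immediately after the nasal /m/, so it voices to [d]. /lierebabomtuzie/ → lierebabomduzie.
Rule 5 (final vowel raising): /e/ is a mid vowel in word-final position, so it raises to [i]. /lierebabomduzie/ → lierebabomduzii.

lierebabomduzii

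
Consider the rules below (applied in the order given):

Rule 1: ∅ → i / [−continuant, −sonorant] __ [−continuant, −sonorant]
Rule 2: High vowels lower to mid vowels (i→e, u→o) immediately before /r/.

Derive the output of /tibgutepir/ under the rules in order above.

tibiguteper

Rule 1 (stop-cluster i-epenthesis): /b/ and /g/ form a stop–stop cluster, so [i] is inserted between them. /tibgutepir/ → tibigutepir.
Rule 2 (pre-rhotic lowering): /i/ is a high vowel immediately before /r/, so it lowers to [e]. /tibigutepir/ → tibiguteper.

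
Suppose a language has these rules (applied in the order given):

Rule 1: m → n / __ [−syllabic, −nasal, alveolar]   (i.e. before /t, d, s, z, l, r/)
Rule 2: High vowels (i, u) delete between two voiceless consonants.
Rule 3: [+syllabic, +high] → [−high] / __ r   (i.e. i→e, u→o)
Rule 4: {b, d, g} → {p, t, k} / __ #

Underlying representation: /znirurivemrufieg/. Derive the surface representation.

Rule 1 (nasal place assimilation): /m/ precedes the alveolar consonant /r/, so it assimilates in place to [n]. /znirurivemrufieg/ → znirurivenrufieg.
Rule 2 (high vowel syncope): no segment meets the environment; /znirurivenrufieg/ is unchanged.
Rule 3 (pre-rhotic lowering): /i/ is a high vowel immediately before /r/, so it lowers to [e]. /u/ is a high vowel immediately before /r/, so it lowers to [o]. /znirurivenrufieg/ → znerorivenrufieg.
Rule 4 (final devoicing): /g/ is a voiced stop in word-final position, so it devoices to [k]. /znerorivenrufieg/ → znerorivenrufiek.

znerorivenrufiek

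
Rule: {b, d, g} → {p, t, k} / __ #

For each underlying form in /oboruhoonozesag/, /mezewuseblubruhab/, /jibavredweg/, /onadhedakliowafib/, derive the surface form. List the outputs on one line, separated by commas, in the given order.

oboruhoonozesak, mezewuseblubruhap, jibavredwek, onadhedakliowafip

/oboruhoonozesag/: /g/ is a voiced stop in word-final position, so it devoices to [k]. → [oboruhoonozesak].
/mezewuseblubruhab/: /b/ is a voiced stop in word-final position, so it devoices to [p]. → [mezewuseblubruhap].
/jibavredweg/: /g/ is a voiced stop in word-final position, so it devoices to [k]. → [jibavredwek].
/onadhedakliowafib/: /b/ is a voiced stop in word-final position, so it devoices to [p]. → [onadhedakliowafip].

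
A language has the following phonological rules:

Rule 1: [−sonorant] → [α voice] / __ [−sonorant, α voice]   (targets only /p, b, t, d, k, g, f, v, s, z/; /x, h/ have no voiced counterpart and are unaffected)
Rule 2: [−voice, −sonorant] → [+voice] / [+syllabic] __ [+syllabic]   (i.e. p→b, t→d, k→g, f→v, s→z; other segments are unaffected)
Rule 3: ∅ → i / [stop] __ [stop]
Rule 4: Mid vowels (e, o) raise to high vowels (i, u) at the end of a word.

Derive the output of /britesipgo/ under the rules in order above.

bridezibigu

Rule 1 (regressive voicing assimilation): /p/ precedes the voiced obstruent /g/, so it voices to [b] by assimilation. /britesipgo/ → britesibgo.
Rule 2 (intervocalic voicing): /t/ is a voiceless obstruent between vowels /i/ and /e/, so it voices to [d]. /s/ is a voiceless obstruent between vowels /e/ and /i/, so it voices to [z]. /britesibgo/ → bridezibgo.
Rule 3 (stop-cluster i-epenthesis): /b/ and /g/ form a stop–stop cluster, so [i] is inserted between them. /bridezibgo/ → bridezibigo.
Rule 4 (final vowel raising): /o/ is a mid vowel in word-final position, so it raises to [u]. /bridezibigo/ → bridezibigu.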